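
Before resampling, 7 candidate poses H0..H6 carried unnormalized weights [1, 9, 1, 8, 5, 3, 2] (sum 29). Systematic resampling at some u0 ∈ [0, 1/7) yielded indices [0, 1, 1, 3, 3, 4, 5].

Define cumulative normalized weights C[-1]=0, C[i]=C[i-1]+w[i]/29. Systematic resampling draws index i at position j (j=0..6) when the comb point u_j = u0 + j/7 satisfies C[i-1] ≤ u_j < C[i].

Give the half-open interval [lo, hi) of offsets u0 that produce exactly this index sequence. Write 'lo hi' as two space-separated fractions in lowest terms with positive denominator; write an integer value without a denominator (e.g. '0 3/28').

C = [1/29, 10/29, 11/29, 19/29, 24/29, 27/29, 1]
j=0 picked index 0: u0 ∈ [0, 1/29)
j=1 picked index 1: u0 ∈ [-22/203, 41/203)
j=2 picked index 1: u0 ∈ [-51/203, 12/203)
j=3 picked index 3: u0 ∈ [-10/203, 46/203)
j=4 picked index 3: u0 ∈ [-39/203, 17/203)
j=5 picked index 4: u0 ∈ [-12/203, 23/203)
j=6 picked index 5: u0 ∈ [-6/203, 15/203)
intersection: [0, 1/29)

0 1/29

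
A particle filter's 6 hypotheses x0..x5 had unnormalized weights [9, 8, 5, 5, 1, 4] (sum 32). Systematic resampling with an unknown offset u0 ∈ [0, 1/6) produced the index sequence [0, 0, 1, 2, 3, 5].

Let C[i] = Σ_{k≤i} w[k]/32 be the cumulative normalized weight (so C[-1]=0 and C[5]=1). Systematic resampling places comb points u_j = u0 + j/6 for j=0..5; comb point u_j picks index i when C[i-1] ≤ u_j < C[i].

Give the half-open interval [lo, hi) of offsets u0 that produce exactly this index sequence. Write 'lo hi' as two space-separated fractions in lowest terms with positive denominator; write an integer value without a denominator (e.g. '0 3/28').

1/24 11/96

C = [9/32, 17/32, 11/16, 27/32, 7/8, 1]
j=0 picked index 0: u0 ∈ [0, 9/32)
j=1 picked index 0: u0 ∈ [-1/6, 11/96)
j=2 picked index 1: u0 ∈ [-5/96, 19/96)
j=3 picked index 2: u0 ∈ [1/32, 3/16)
j=4 picked index 3: u0 ∈ [1/48, 17/96)
j=5 picked index 5: u0 ∈ [1/24, 1/6)
intersection: [1/24, 11/96)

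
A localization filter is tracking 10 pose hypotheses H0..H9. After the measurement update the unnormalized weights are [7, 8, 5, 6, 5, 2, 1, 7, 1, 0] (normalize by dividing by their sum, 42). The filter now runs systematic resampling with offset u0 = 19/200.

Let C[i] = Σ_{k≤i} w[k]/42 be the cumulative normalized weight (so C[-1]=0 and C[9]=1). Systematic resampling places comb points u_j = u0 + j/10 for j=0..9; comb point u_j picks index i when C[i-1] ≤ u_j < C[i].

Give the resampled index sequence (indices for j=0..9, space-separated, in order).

0 1 1 2 3 3 4 6 7 8

C = [1/6, 5/14, 10/21, 13/21, 31/42, 11/14, 17/21, 41/42, 1, 1]
j=0: u_0=19/200 ∈ [0, 1/6) → index 0
j=1: u_1=39/200 ∈ [1/6, 5/14) → index 1
j=2: u_2=59/200 ∈ [1/6, 5/14) → index 1
j=3: u_3=79/200 ∈ [5/14, 10/21) → index 2
j=4: u_4=99/200 ∈ [10/21, 13/21) → index 3
j=5: u_5=119/200 ∈ [10/21, 13/21) → index 3
j=6: u_6=139/200 ∈ [13/21, 31/42) → index 4
j=7: u_7=159/200 ∈ [11/14, 17/21) → index 6
j=8: u_8=179/200 ∈ [17/21, 41/42) → index 7
j=9: u_9=199/200 ∈ [41/42, 1) → index 8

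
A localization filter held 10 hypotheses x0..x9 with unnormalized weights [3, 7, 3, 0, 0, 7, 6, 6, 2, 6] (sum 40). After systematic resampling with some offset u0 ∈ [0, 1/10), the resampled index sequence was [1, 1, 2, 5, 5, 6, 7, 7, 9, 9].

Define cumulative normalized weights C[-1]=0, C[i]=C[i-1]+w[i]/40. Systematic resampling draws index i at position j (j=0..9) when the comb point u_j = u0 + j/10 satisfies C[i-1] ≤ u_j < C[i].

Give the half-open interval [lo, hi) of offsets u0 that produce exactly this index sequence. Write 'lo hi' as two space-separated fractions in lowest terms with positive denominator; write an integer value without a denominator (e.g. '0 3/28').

C = [3/40, 1/4, 13/40, 13/40, 13/40, 1/2, 13/20, 4/5, 17/20, 1]
j=0 picked index 1: u0 ∈ [3/40, 1/4)
j=1 picked index 1: u0 ∈ [-1/40, 3/20)
j=2 picked index 2: u0 ∈ [1/20, 1/8)
j=3 picked index 5: u0 ∈ [1/40, 1/5)
j=4 picked index 5: u0 ∈ [-3/40, 1/10)
j=5 picked index 6: u0 ∈ [0, 3/20)
j=6 picked index 7: u0 ∈ [1/20, 1/5)
j=7 picked index 7: u0 ∈ [-1/20, 1/10)
j=8 picked index 9: u0 ∈ [1/20, 1/5)
j=9 picked index 9: u0 ∈ [-1/20, 1/10)
intersection: [3/40, 1/10)

3/40 1/10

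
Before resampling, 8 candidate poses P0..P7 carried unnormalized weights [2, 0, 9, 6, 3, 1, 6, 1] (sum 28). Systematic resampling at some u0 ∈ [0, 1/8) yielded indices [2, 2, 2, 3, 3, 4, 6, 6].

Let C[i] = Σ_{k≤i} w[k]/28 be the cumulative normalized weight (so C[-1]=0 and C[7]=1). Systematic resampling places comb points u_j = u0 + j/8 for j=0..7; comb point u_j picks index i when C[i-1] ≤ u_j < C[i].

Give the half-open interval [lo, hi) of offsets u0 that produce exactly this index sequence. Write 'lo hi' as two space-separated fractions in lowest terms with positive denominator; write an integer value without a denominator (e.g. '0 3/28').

1/14 5/56

C = [1/14, 1/14, 11/28, 17/28, 5/7, 3/4, 27/28, 1]
j=0 picked index 2: u0 ∈ [1/14, 11/28)
j=1 picked index 2: u0 ∈ [-3/56, 15/56)
j=2 picked index 2: u0 ∈ [-5/28, 1/7)
j=3 picked index 3: u0 ∈ [1/56, 13/56)
j=4 picked index 3: u0 ∈ [-3/28, 3/28)
j=5 picked index 4: u0 ∈ [-1/56, 5/56)
j=6 picked index 6: u0 ∈ [0, 3/14)
j=7 picked index 6: u0 ∈ [-1/8, 5/56)
intersection: [1/14, 5/56)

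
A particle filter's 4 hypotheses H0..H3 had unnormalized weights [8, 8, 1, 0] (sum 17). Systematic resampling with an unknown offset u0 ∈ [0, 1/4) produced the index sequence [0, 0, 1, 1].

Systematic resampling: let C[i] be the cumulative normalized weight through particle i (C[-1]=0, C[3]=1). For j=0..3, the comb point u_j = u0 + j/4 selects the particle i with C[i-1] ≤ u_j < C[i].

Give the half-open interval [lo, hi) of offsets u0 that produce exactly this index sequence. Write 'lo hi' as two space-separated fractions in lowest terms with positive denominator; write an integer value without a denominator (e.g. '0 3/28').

0 13/68

C = [8/17, 16/17, 1, 1]
j=0 picked index 0: u0 ∈ [0, 8/17)
j=1 picked index 0: u0 ∈ [-1/4, 15/68)
j=2 picked index 1: u0 ∈ [-1/34, 15/34)
j=3 picked index 1: u0 ∈ [-19/68, 13/68)
intersection: [0, 13/68)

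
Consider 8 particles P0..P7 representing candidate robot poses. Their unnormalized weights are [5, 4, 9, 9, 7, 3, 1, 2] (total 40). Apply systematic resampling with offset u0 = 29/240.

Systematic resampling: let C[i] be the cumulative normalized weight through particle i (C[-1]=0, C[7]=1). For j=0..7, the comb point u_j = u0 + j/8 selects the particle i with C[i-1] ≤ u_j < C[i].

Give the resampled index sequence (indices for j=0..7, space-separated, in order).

0 2 2 3 3 4 5 7

C = [1/8, 9/40, 9/20, 27/40, 17/20, 37/40, 19/20, 1]
j=0: u_0=29/240 ∈ [0, 1/8) → index 0
j=1: u_1=59/240 ∈ [9/40, 9/20) → index 2
j=2: u_2=89/240 ∈ [9/40, 9/20) → index 2
j=3: u_3=119/240 ∈ [9/20, 27/40) → index 3
j=4: u_4=149/240 ∈ [9/20, 27/40) → index 3
j=5: u_5=179/240 ∈ [27/40, 17/20) → index 4
j=6: u_6=209/240 ∈ [17/20, 37/40) → index 5
j=7: u_7=239/240 ∈ [19/20, 1) → index 7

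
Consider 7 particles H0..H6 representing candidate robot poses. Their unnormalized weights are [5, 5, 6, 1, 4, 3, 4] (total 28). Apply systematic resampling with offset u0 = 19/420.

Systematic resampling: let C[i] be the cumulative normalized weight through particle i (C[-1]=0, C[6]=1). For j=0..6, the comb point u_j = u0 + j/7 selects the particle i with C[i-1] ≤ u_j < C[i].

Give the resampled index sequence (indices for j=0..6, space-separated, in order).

0 1 1 2 4 5 6

C = [5/28, 5/14, 4/7, 17/28, 3/4, 6/7, 1]
j=0: u_0=19/420 ∈ [0, 5/28) → index 0
j=1: u_1=79/420 ∈ [5/28, 5/14) → index 1
j=2: u_2=139/420 ∈ [5/28, 5/14) → index 1
j=3: u_3=199/420 ∈ [5/14, 4/7) → index 2
j=4: u_4=37/60 ∈ [17/28, 3/4) → index 4
j=5: u_5=319/420 ∈ [3/4, 6/7) → index 5
j=6: u_6=379/420 ∈ [6/7, 1) → index 6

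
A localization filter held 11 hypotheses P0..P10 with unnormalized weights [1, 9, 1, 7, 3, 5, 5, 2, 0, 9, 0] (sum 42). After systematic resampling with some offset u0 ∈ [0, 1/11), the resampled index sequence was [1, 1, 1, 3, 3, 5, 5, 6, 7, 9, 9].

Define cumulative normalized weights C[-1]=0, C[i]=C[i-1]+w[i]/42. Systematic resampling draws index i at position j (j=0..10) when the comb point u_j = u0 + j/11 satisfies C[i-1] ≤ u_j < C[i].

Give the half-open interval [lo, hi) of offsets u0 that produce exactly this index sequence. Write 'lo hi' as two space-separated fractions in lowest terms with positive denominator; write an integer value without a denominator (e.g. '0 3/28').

C = [1/42, 5/21, 11/42, 3/7, 1/2, 13/21, 31/42, 11/14, 11/14, 1, 1]
j=0 picked index 1: u0 ∈ [1/42, 5/21)
j=1 picked index 1: u0 ∈ [-31/462, 34/231)
j=2 picked index 1: u0 ∈ [-73/462, 13/231)
j=3 picked index 3: u0 ∈ [-5/462, 12/77)
j=4 picked index 3: u0 ∈ [-47/462, 5/77)
j=5 picked index 5: u0 ∈ [1/22, 38/231)
j=6 picked index 5: u0 ∈ [-1/22, 17/231)
j=7 picked index 6: u0 ∈ [-4/231, 47/462)
j=8 picked index 7: u0 ∈ [5/462, 9/154)
j=9 picked index 9: u0 ∈ [-5/154, 2/11)
j=10 picked index 9: u0 ∈ [-19/154, 1/11)
intersection: [1/22, 13/231)

1/22 13/231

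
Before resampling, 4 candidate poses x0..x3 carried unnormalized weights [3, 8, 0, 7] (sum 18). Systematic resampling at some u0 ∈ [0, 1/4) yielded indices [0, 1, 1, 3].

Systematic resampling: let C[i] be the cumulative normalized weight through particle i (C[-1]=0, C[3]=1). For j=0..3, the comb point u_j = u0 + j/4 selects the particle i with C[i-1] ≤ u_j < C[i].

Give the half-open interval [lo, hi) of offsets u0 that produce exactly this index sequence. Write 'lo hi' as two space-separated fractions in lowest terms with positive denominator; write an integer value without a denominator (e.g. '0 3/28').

C = [1/6, 11/18, 11/18, 1]
j=0 picked index 0: u0 ∈ [0, 1/6)
j=1 picked index 1: u0 ∈ [-1/12, 13/36)
j=2 picked index 1: u0 ∈ [-1/3, 1/9)
j=3 picked index 3: u0 ∈ [-5/36, 1/4)
intersection: [0, 1/9)

0 1/9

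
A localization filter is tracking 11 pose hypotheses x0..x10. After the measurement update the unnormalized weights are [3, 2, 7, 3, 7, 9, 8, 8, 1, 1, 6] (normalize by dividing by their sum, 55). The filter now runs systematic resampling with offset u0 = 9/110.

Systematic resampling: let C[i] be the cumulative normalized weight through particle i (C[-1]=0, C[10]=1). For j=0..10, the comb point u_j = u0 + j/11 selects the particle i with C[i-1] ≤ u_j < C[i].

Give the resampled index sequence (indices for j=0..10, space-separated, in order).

1 2 3 4 5 5 6 7 7 10 10

C = [3/55, 1/11, 12/55, 3/11, 2/5, 31/55, 39/55, 47/55, 48/55, 49/55, 1]
j=0: u_0=9/110 ∈ [3/55, 1/11) → index 1
j=1: u_1=19/110 ∈ [1/11, 12/55) → index 2
j=2: u_2=29/110 ∈ [12/55, 3/11) → index 3
j=3: u_3=39/110 ∈ [3/11, 2/5) → index 4
j=4: u_4=49/110 ∈ [2/5, 31/55) → index 5
j=5: u_5=59/110 ∈ [2/5, 31/55) → index 5
j=6: u_6=69/110 ∈ [31/55, 39/55) → index 6
j=7: u_7=79/110 ∈ [39/55, 47/55) → index 7
j=8: u_8=89/110 ∈ [39/55, 47/55) → index 7
j=9: u_9=9/10 ∈ [49/55, 1) → index 10
j=10: u_10=109/110 ∈ [49/55, 1) → index 10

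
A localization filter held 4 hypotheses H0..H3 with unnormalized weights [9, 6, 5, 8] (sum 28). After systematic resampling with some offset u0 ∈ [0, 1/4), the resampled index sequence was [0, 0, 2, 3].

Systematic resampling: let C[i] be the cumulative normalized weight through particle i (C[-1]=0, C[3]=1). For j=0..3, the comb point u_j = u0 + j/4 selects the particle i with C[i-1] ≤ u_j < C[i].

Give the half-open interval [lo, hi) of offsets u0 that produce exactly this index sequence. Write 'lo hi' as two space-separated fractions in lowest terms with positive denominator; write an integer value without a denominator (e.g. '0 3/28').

1/28 1/14

C = [9/28, 15/28, 5/7, 1]
j=0 picked index 0: u0 ∈ [0, 9/28)
j=1 picked index 0: u0 ∈ [-1/4, 1/14)
j=2 picked index 2: u0 ∈ [1/28, 3/14)
j=3 picked index 3: u0 ∈ [-1/28, 1/4)
intersection: [1/28, 1/14)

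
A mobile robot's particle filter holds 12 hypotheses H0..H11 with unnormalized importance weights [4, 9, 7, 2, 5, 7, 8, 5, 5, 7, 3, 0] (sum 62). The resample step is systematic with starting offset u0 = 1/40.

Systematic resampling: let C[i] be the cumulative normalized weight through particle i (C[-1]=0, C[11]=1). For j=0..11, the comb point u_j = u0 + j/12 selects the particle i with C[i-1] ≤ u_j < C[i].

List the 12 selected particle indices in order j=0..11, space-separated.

0 1 1 2 4 5 5 6 7 8 9 9

C = [2/31, 13/62, 10/31, 11/31, 27/62, 17/31, 21/31, 47/62, 26/31, 59/62, 1, 1]
j=0: u_0=1/40 ∈ [0, 2/31) → index 0
j=1: u_1=13/120 ∈ [2/31, 13/62) → index 1
j=2: u_2=23/120 ∈ [2/31, 13/62) → index 1
j=3: u_3=11/40 ∈ [13/62, 10/31) → index 2
j=4: u_4=43/120 ∈ [11/31, 27/62) → index 4
j=5: u_5=53/120 ∈ [27/62, 17/31) → index 5
j=6: u_6=21/40 ∈ [27/62, 17/31) → index 5
j=7: u_7=73/120 ∈ [17/31, 21/31) → index 6
j=8: u_8=83/120 ∈ [21/31, 47/62) → index 7
j=9: u_9=31/40 ∈ [47/62, 26/31) → index 8
j=10: u_10=103/120 ∈ [26/31, 59/62) → index 9
j=11: u_11=113/120 ∈ [26/31, 59/62) → index 9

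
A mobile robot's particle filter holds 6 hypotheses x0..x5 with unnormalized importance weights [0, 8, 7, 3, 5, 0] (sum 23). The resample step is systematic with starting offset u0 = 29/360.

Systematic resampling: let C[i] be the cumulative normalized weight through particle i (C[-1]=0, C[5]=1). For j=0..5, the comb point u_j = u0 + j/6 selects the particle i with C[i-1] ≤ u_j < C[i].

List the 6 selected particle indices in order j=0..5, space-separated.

1 1 2 2 3 4

C = [0, 8/23, 15/23, 18/23, 1, 1]
j=0: u_0=29/360 ∈ [0, 8/23) → index 1
j=1: u_1=89/360 ∈ [0, 8/23) → index 1
j=2: u_2=149/360 ∈ [8/23, 15/23) → index 2
j=3: u_3=209/360 ∈ [8/23, 15/23) → index 2
j=4: u_4=269/360 ∈ [15/23, 18/23) → index 3
j=5: u_5=329/360 ∈ [18/23, 1) → index 4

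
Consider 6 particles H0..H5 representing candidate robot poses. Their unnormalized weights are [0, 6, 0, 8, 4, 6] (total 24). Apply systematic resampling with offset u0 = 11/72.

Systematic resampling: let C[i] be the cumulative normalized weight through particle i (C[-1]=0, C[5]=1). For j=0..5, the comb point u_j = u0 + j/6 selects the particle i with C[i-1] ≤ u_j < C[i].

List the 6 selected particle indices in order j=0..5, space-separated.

C = [0, 1/4, 1/4, 7/12, 3/4, 1]
j=0: u_0=11/72 ∈ [0, 1/4) → index 1
j=1: u_1=23/72 ∈ [1/4, 7/12) → index 3
j=2: u_2=35/72 ∈ [1/4, 7/12) → index 3
j=3: u_3=47/72 ∈ [7/12, 3/4) → index 4
j=4: u_4=59/72 ∈ [3/4, 1) → index 5
j=5: u_5=71/72 ∈ [3/4, 1) → index 5

1 3 3 4 5 5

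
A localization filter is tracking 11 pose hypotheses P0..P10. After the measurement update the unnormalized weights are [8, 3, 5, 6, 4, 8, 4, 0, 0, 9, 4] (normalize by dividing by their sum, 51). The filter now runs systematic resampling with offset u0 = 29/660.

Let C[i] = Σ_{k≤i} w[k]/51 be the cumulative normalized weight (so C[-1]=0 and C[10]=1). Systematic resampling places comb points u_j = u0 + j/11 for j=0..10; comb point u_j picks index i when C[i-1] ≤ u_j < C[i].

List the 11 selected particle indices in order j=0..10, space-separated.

0 0 2 3 3 4 5 6 9 9 10

C = [8/51, 11/51, 16/51, 22/51, 26/51, 2/3, 38/51, 38/51, 38/51, 47/51, 1]
j=0: u_0=29/660 ∈ [0, 8/51) → index 0
j=1: u_1=89/660 ∈ [0, 8/51) → index 0
j=2: u_2=149/660 ∈ [11/51, 16/51) → index 2
j=3: u_3=19/60 ∈ [16/51, 22/51) → index 3
j=4: u_4=269/660 ∈ [16/51, 22/51) → index 3
j=5: u_5=329/660 ∈ [22/51, 26/51) → index 4
j=6: u_6=389/660 ∈ [26/51, 2/3) → index 5
j=7: u_7=449/660 ∈ [2/3, 38/51) → index 6
j=8: u_8=509/660 ∈ [38/51, 47/51) → index 9
j=9: u_9=569/660 ∈ [38/51, 47/51) → index 9
j=10: u_10=629/660 ∈ [47/51, 1) → index 10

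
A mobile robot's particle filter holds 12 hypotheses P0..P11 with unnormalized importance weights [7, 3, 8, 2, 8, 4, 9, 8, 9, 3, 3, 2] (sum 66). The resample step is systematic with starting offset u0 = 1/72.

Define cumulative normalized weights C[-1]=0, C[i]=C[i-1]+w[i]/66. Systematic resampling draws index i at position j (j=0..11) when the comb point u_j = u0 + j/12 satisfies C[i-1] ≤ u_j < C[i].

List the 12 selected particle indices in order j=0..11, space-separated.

C = [7/66, 5/33, 3/11, 10/33, 14/33, 16/33, 41/66, 49/66, 29/33, 61/66, 32/33, 1]
j=0: u_0=1/72 ∈ [0, 7/66) → index 0
j=1: u_1=7/72 ∈ [0, 7/66) → index 0
j=2: u_2=13/72 ∈ [5/33, 3/11) → index 2
j=3: u_3=19/72 ∈ [5/33, 3/11) → index 2
j=4: u_4=25/72 ∈ [10/33, 14/33) → index 4
j=5: u_5=31/72 ∈ [14/33, 16/33) → index 5
j=6: u_6=37/72 ∈ [16/33, 41/66) → index 6
j=7: u_7=43/72 ∈ [16/33, 41/66) → index 6
j=8: u_8=49/72 ∈ [41/66, 49/66) → index 7
j=9: u_9=55/72 ∈ [49/66, 29/33) → index 8
j=10: u_10=61/72 ∈ [49/66, 29/33) → index 8
j=11: u_11=67/72 ∈ [61/66, 32/33) → index 10

0 0 2 2 4 5 6 6 7 8 8 10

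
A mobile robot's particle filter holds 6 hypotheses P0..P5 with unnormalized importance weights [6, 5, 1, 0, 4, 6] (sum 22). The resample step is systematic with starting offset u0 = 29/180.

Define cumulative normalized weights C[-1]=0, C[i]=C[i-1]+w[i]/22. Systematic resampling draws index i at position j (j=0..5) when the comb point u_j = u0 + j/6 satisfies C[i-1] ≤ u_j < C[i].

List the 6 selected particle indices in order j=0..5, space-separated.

C = [3/11, 1/2, 6/11, 6/11, 8/11, 1]
j=0: u_0=29/180 ∈ [0, 3/11) → index 0
j=1: u_1=59/180 ∈ [3/11, 1/2) → index 1
j=2: u_2=89/180 ∈ [3/11, 1/2) → index 1
j=3: u_3=119/180 ∈ [6/11, 8/11) → index 4
j=4: u_4=149/180 ∈ [8/11, 1) → index 5
j=5: u_5=179/180 ∈ [8/11, 1) → index 5

0 1 1 4 5 5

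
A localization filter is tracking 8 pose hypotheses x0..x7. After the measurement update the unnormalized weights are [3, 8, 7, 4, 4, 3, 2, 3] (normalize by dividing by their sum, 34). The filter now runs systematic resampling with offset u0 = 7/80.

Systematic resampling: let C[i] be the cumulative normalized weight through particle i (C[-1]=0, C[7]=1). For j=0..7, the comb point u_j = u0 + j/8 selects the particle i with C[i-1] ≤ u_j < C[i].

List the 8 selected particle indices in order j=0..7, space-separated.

0 1 2 2 3 4 5 7

C = [3/34, 11/34, 9/17, 11/17, 13/17, 29/34, 31/34, 1]
j=0: u_0=7/80 ∈ [0, 3/34) → index 0
j=1: u_1=17/80 ∈ [3/34, 11/34) → index 1
j=2: u_2=27/80 ∈ [11/34, 9/17) → index 2
j=3: u_3=37/80 ∈ [11/34, 9/17) → index 2
j=4: u_4=47/80 ∈ [9/17, 11/17) → index 3
j=5: u_5=57/80 ∈ [11/17, 13/17) → index 4
j=6: u_6=67/80 ∈ [13/17, 29/34) → index 5
j=7: u_7=77/80 ∈ [31/34, 1) → index 7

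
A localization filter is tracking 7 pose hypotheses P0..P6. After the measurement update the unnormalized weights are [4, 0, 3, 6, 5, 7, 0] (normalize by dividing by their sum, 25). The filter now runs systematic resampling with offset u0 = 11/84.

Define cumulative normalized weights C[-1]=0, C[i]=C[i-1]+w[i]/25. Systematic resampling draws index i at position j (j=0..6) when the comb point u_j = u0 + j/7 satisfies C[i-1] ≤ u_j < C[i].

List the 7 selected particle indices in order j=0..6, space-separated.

C = [4/25, 4/25, 7/25, 13/25, 18/25, 1, 1]
j=0: u_0=11/84 ∈ [0, 4/25) → index 0
j=1: u_1=23/84 ∈ [4/25, 7/25) → index 2
j=2: u_2=5/12 ∈ [7/25, 13/25) → index 3
j=3: u_3=47/84 ∈ [13/25, 18/25) → index 4
j=4: u_4=59/84 ∈ [13/25, 18/25) → index 4
j=5: u_5=71/84 ∈ [18/25, 1) → index 5
j=6: u_6=83/84 ∈ [18/25, 1) → index 5

0 2 3 4 4 5 5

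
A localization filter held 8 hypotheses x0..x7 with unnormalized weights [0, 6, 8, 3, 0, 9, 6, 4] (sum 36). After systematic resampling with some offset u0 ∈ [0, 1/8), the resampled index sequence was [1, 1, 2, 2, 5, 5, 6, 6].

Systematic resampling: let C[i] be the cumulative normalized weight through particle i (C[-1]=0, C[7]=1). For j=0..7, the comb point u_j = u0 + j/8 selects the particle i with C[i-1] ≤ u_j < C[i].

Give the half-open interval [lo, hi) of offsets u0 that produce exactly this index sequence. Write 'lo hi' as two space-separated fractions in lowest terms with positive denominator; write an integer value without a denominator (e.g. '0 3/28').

0 1/72

C = [0, 1/6, 7/18, 17/36, 17/36, 13/18, 8/9, 1]
j=0 picked index 1: u0 ∈ [0, 1/6)
j=1 picked index 1: u0 ∈ [-1/8, 1/24)
j=2 picked index 2: u0 ∈ [-1/12, 5/36)
j=3 picked index 2: u0 ∈ [-5/24, 1/72)
j=4 picked index 5: u0 ∈ [-1/36, 2/9)
j=5 picked index 5: u0 ∈ [-11/72, 7/72)
j=6 picked index 6: u0 ∈ [-1/36, 5/36)
j=7 picked index 6: u0 ∈ [-11/72, 1/72)
intersection: [0, 1/72)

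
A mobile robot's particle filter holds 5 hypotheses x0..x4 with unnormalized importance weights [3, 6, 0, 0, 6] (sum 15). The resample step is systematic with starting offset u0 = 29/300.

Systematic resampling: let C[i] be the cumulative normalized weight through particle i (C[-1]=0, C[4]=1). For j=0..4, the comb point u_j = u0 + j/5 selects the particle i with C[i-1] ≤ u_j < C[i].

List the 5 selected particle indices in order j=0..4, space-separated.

0 1 1 4 4

C = [1/5, 3/5, 3/5, 3/5, 1]
j=0: u_0=29/300 ∈ [0, 1/5) → index 0
j=1: u_1=89/300 ∈ [1/5, 3/5) → index 1
j=2: u_2=149/300 ∈ [1/5, 3/5) → index 1
j=3: u_3=209/300 ∈ [3/5, 1) → index 4
j=4: u_4=269/300 ∈ [3/5, 1) → index 4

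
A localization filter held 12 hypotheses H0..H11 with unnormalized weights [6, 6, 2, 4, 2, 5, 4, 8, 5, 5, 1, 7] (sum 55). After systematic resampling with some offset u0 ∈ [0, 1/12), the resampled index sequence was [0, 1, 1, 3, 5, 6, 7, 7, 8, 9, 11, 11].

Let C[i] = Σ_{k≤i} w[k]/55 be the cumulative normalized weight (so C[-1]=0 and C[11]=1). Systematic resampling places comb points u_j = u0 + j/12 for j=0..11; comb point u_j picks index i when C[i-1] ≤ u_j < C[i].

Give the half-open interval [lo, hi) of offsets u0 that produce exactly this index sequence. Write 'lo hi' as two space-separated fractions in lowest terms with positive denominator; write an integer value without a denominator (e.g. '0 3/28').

13/330 17/330

C = [6/55, 12/55, 14/55, 18/55, 4/11, 5/11, 29/55, 37/55, 42/55, 47/55, 48/55, 1]
j=0 picked index 0: u0 ∈ [0, 6/55)
j=1 picked index 1: u0 ∈ [17/660, 89/660)
j=2 picked index 1: u0 ∈ [-19/330, 17/330)
j=3 picked index 3: u0 ∈ [1/220, 17/220)
j=4 picked index 5: u0 ∈ [1/33, 4/33)
j=5 picked index 6: u0 ∈ [5/132, 73/660)
j=6 picked index 7: u0 ∈ [3/110, 19/110)
j=7 picked index 7: u0 ∈ [-37/660, 59/660)
j=8 picked index 8: u0 ∈ [1/165, 16/165)
j=9 picked index 9: u0 ∈ [3/220, 23/220)
j=10 picked index 11: u0 ∈ [13/330, 1/6)
j=11 picked index 11: u0 ∈ [-29/660, 1/12)
intersection: [13/330, 17/330)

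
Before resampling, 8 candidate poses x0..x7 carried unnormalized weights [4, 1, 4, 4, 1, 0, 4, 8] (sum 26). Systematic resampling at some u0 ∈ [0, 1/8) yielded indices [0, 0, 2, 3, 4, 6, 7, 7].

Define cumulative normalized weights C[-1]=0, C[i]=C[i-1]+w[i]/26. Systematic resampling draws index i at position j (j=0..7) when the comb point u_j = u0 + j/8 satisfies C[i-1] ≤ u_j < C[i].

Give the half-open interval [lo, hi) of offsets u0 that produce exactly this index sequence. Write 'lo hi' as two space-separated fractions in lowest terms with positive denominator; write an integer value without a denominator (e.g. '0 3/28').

0 3/104

C = [2/13, 5/26, 9/26, 1/2, 7/13, 7/13, 9/13, 1]
j=0 picked index 0: u0 ∈ [0, 2/13)
j=1 picked index 0: u0 ∈ [-1/8, 3/104)
j=2 picked index 2: u0 ∈ [-3/52, 5/52)
j=3 picked index 3: u0 ∈ [-3/104, 1/8)
j=4 picked index 4: u0 ∈ [0, 1/26)
j=5 picked index 6: u0 ∈ [-9/104, 7/104)
j=6 picked index 7: u0 ∈ [-3/52, 1/4)
j=7 picked index 7: u0 ∈ [-19/104, 1/8)
intersection: [0, 3/104)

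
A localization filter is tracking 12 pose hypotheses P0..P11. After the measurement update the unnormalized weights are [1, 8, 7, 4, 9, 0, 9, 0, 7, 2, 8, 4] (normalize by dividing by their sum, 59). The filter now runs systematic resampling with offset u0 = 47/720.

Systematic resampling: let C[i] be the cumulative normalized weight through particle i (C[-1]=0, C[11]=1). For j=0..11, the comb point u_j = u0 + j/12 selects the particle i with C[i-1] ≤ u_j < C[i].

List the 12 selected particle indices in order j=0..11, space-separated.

C = [1/59, 9/59, 16/59, 20/59, 29/59, 29/59, 38/59, 38/59, 45/59, 47/59, 55/59, 1]
j=0: u_0=47/720 ∈ [1/59, 9/59) → index 1
j=1: u_1=107/720 ∈ [1/59, 9/59) → index 1
j=2: u_2=167/720 ∈ [9/59, 16/59) → index 2
j=3: u_3=227/720 ∈ [16/59, 20/59) → index 3
j=4: u_4=287/720 ∈ [20/59, 29/59) → index 4
j=5: u_5=347/720 ∈ [20/59, 29/59) → index 4
j=6: u_6=407/720 ∈ [29/59, 38/59) → index 6
j=7: u_7=467/720 ∈ [38/59, 45/59) → index 8
j=8: u_8=527/720 ∈ [38/59, 45/59) → index 8
j=9: u_9=587/720 ∈ [47/59, 55/59) → index 10
j=10: u_10=647/720 ∈ [47/59, 55/59) → index 10
j=11: u_11=707/720 ∈ [55/59, 1) → index 11

1 1 2 3 4 4 6 8 8 10 10 11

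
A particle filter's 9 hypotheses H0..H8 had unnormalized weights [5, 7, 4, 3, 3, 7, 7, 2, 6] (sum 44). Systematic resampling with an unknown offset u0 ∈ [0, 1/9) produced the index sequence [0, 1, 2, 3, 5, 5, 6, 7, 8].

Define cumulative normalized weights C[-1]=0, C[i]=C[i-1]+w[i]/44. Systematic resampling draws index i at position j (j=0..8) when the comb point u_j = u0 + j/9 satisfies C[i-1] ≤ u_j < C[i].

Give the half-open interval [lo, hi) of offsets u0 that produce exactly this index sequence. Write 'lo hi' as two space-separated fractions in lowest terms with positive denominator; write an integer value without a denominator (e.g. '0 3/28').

C = [5/44, 3/11, 4/11, 19/44, 1/2, 29/44, 9/11, 19/22, 1]
j=0 picked index 0: u0 ∈ [0, 5/44)
j=1 picked index 1: u0 ∈ [1/396, 16/99)
j=2 picked index 2: u0 ∈ [5/99, 14/99)
j=3 picked index 3: u0 ∈ [1/33, 13/132)
j=4 picked index 5: u0 ∈ [1/18, 85/396)
j=5 picked index 5: u0 ∈ [-1/18, 41/396)
j=6 picked index 6: u0 ∈ [-1/132, 5/33)
j=7 picked index 7: u0 ∈ [4/99, 17/198)
j=8 picked index 8: u0 ∈ [-5/198, 1/9)
intersection: [1/18, 17/198)

1/18 17/198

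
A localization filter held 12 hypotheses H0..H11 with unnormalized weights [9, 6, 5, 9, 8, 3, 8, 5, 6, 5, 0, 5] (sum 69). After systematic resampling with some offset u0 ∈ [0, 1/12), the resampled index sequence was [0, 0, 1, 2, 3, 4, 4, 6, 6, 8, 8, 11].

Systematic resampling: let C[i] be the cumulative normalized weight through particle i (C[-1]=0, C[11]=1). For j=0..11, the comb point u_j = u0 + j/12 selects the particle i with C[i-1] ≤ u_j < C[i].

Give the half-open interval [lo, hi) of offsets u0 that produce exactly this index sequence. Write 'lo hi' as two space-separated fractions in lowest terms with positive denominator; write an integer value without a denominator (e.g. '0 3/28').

C = [3/23, 5/23, 20/69, 29/69, 37/69, 40/69, 16/23, 53/69, 59/69, 64/69, 64/69, 1]
j=0 picked index 0: u0 ∈ [0, 3/23)
j=1 picked index 0: u0 ∈ [-1/12, 13/276)
j=2 picked index 1: u0 ∈ [-5/138, 7/138)
j=3 picked index 2: u0 ∈ [-3/92, 11/276)
j=4 picked index 3: u0 ∈ [-1/23, 2/23)
j=5 picked index 4: u0 ∈ [1/276, 11/92)
j=6 picked index 4: u0 ∈ [-11/138, 5/138)
j=7 picked index 6: u0 ∈ [-1/276, 31/276)
j=8 picked index 6: u0 ∈ [-2/23, 2/69)
j=9 picked index 8: u0 ∈ [5/276, 29/276)
j=10 picked index 8: u0 ∈ [-3/46, 1/46)
j=11 picked index 11: u0 ∈ [1/92, 1/12)
intersection: [5/276, 1/46)

5/276 1/46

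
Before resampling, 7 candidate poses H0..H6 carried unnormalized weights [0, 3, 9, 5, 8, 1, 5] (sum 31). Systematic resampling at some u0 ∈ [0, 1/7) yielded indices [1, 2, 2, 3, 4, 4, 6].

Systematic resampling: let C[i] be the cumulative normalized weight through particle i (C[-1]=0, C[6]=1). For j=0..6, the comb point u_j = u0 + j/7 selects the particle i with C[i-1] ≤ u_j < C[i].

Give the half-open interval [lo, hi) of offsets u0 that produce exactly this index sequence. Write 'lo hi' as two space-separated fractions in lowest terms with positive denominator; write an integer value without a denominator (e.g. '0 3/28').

0 20/217

C = [0, 3/31, 12/31, 17/31, 25/31, 26/31, 1]
j=0 picked index 1: u0 ∈ [0, 3/31)
j=1 picked index 2: u0 ∈ [-10/217, 53/217)
j=2 picked index 2: u0 ∈ [-41/217, 22/217)
j=3 picked index 3: u0 ∈ [-9/217, 26/217)
j=4 picked index 4: u0 ∈ [-5/217, 51/217)
j=5 picked index 4: u0 ∈ [-36/217, 20/217)
j=6 picked index 6: u0 ∈ [-4/217, 1/7)
intersection: [0, 20/217)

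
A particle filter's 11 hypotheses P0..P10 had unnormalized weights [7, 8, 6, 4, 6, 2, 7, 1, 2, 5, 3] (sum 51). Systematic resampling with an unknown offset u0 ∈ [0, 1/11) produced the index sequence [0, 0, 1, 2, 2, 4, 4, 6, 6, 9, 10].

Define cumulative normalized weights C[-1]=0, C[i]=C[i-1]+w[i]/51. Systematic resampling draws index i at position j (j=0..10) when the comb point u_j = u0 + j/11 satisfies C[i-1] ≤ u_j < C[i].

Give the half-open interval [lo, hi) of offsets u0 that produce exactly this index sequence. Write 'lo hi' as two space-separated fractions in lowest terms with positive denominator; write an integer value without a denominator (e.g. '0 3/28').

20/561 26/561

C = [7/51, 5/17, 7/17, 25/51, 31/51, 11/17, 40/51, 41/51, 43/51, 16/17, 1]
j=0 picked index 0: u0 ∈ [0, 7/51)
j=1 picked index 0: u0 ∈ [-1/11, 26/561)
j=2 picked index 1: u0 ∈ [-25/561, 21/187)
j=3 picked index 2: u0 ∈ [4/187, 26/187)
j=4 picked index 2: u0 ∈ [-13/187, 9/187)
j=5 picked index 4: u0 ∈ [20/561, 86/561)
j=6 picked index 4: u0 ∈ [-31/561, 35/561)
j=7 picked index 6: u0 ∈ [2/187, 83/561)
j=8 picked index 6: u0 ∈ [-15/187, 32/561)
j=9 picked index 9: u0 ∈ [14/561, 23/187)
j=10 picked index 10: u0 ∈ [6/187, 1/11)
intersection: [20/561, 26/561)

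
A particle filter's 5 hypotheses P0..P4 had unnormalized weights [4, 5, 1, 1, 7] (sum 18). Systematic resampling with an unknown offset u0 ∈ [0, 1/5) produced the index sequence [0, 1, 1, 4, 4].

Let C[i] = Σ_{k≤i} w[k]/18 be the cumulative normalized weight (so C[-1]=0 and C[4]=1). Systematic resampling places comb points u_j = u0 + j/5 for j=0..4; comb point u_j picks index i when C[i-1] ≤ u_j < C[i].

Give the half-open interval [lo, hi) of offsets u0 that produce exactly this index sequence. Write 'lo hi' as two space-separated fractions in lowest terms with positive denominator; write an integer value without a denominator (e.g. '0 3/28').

1/45 1/10

C = [2/9, 1/2, 5/9, 11/18, 1]
j=0 picked index 0: u0 ∈ [0, 2/9)
j=1 picked index 1: u0 ∈ [1/45, 3/10)
j=2 picked index 1: u0 ∈ [-8/45, 1/10)
j=3 picked index 4: u0 ∈ [1/90, 2/5)
j=4 picked index 4: u0 ∈ [-17/90, 1/5)
intersection: [1/45, 1/10)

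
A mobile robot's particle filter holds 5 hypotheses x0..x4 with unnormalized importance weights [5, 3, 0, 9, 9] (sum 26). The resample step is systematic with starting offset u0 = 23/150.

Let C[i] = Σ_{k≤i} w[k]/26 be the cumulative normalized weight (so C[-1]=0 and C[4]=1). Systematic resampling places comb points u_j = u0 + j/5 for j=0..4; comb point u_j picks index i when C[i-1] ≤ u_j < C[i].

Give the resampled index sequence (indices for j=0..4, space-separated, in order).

0 3 3 4 4

C = [5/26, 4/13, 4/13, 17/26, 1]
j=0: u_0=23/150 ∈ [0, 5/26) → index 0
j=1: u_1=53/150 ∈ [4/13, 17/26) → index 3
j=2: u_2=83/150 ∈ [4/13, 17/26) → index 3
j=3: u_3=113/150 ∈ [17/26, 1) → index 4
j=4: u_4=143/150 ∈ [17/26, 1) → index 4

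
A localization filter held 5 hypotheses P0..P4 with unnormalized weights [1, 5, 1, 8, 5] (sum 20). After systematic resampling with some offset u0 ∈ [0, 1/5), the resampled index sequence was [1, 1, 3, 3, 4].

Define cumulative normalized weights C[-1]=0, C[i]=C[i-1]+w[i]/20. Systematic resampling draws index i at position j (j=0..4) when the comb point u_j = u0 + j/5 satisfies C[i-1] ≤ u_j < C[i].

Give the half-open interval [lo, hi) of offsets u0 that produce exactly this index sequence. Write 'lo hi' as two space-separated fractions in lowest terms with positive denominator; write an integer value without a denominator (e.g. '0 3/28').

1/20 1/10

C = [1/20, 3/10, 7/20, 3/4, 1]
j=0 picked index 1: u0 ∈ [1/20, 3/10)
j=1 picked index 1: u0 ∈ [-3/20, 1/10)
j=2 picked index 3: u0 ∈ [-1/20, 7/20)
j=3 picked index 3: u0 ∈ [-1/4, 3/20)
j=4 picked index 4: u0 ∈ [-1/20, 1/5)
intersection: [1/20, 1/10)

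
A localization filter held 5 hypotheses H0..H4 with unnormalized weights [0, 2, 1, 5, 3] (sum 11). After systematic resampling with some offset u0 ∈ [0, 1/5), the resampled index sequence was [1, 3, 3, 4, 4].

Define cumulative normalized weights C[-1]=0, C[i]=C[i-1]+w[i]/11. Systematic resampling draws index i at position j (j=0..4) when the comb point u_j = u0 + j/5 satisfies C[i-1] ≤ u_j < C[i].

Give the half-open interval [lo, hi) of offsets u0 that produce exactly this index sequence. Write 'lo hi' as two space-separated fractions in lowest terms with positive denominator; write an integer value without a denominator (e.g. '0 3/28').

7/55 2/11

C = [0, 2/11, 3/11, 8/11, 1]
j=0 picked index 1: u0 ∈ [0, 2/11)
j=1 picked index 3: u0 ∈ [4/55, 29/55)
j=2 picked index 3: u0 ∈ [-7/55, 18/55)
j=3 picked index 4: u0 ∈ [7/55, 2/5)
j=4 picked index 4: u0 ∈ [-4/55, 1/5)
intersection: [7/55, 2/11)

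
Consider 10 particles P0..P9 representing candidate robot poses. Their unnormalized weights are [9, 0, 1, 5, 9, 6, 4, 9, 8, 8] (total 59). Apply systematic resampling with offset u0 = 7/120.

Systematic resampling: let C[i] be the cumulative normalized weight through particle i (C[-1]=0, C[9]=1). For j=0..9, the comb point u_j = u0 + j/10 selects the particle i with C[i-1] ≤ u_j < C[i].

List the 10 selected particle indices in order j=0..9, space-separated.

C = [9/59, 9/59, 10/59, 15/59, 24/59, 30/59, 34/59, 43/59, 51/59, 1]
j=0: u_0=7/120 ∈ [0, 9/59) → index 0
j=1: u_1=19/120 ∈ [9/59, 10/59) → index 2
j=2: u_2=31/120 ∈ [15/59, 24/59) → index 4
j=3: u_3=43/120 ∈ [15/59, 24/59) → index 4
j=4: u_4=11/24 ∈ [24/59, 30/59) → index 5
j=5: u_5=67/120 ∈ [30/59, 34/59) → index 6
j=6: u_6=79/120 ∈ [34/59, 43/59) → index 7
j=7: u_7=91/120 ∈ [43/59, 51/59) → index 8
j=8: u_8=103/120 ∈ [43/59, 51/59) → index 8
j=9: u_9=23/24 ∈ [51/59, 1) → index 9

0 2 4 4 5 6 7 8 8 9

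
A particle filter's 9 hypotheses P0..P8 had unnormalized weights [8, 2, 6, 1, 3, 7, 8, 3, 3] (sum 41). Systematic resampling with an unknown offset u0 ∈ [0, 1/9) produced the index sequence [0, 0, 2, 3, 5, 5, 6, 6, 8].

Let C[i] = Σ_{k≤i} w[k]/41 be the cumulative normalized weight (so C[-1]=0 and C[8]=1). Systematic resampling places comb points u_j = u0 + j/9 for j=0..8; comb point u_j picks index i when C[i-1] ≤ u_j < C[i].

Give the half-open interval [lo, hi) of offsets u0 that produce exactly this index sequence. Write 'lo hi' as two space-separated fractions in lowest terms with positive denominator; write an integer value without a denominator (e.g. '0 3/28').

7/123 28/369

C = [8/41, 10/41, 16/41, 17/41, 20/41, 27/41, 35/41, 38/41, 1]
j=0 picked index 0: u0 ∈ [0, 8/41)
j=1 picked index 0: u0 ∈ [-1/9, 31/369)
j=2 picked index 2: u0 ∈ [8/369, 62/369)
j=3 picked index 3: u0 ∈ [7/123, 10/123)
j=4 picked index 5: u0 ∈ [16/369, 79/369)
j=5 picked index 5: u0 ∈ [-25/369, 38/369)
j=6 picked index 6: u0 ∈ [-1/123, 23/123)
j=7 picked index 6: u0 ∈ [-44/369, 28/369)
j=8 picked index 8: u0 ∈ [14/369, 1/9)
intersection: [7/123, 28/369)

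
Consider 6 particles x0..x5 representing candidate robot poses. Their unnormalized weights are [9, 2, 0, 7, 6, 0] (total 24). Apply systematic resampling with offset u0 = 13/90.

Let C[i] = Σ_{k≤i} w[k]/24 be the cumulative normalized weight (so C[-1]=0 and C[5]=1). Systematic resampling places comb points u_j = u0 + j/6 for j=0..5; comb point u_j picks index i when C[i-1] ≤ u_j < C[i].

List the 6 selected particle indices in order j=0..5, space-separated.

C = [3/8, 11/24, 11/24, 3/4, 1, 1]
j=0: u_0=13/90 ∈ [0, 3/8) → index 0
j=1: u_1=14/45 ∈ [0, 3/8) → index 0
j=2: u_2=43/90 ∈ [11/24, 3/4) → index 3
j=3: u_3=29/45 ∈ [11/24, 3/4) → index 3
j=4: u_4=73/90 ∈ [3/4, 1) → index 4
j=5: u_5=44/45 ∈ [3/4, 1) → index 4

0 0 3 3 4 4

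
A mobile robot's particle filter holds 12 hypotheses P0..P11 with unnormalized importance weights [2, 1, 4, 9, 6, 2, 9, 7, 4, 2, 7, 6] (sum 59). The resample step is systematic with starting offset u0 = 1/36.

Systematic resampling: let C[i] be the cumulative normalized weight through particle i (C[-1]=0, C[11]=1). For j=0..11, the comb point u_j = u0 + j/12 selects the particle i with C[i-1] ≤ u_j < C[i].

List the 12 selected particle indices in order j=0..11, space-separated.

0 2 3 4 4 6 6 7 8 9 10 11

C = [2/59, 3/59, 7/59, 16/59, 22/59, 24/59, 33/59, 40/59, 44/59, 46/59, 53/59, 1]
j=0: u_0=1/36 ∈ [0, 2/59) → index 0
j=1: u_1=1/9 ∈ [3/59, 7/59) → index 2
j=2: u_2=7/36 ∈ [7/59, 16/59) → index 3
j=3: u_3=5/18 ∈ [16/59, 22/59) → index 4
j=4: u_4=13/36 ∈ [16/59, 22/59) → index 4
j=5: u_5=4/9 ∈ [24/59, 33/59) → index 6
j=6: u_6=19/36 ∈ [24/59, 33/59) → index 6
j=7: u_7=11/18 ∈ [33/59, 40/59) → index 7
j=8: u_8=25/36 ∈ [40/59, 44/59) → index 8
j=9: u_9=7/9 ∈ [44/59, 46/59) → index 9
j=10: u_10=31/36 ∈ [46/59, 53/59) → index 10
j=11: u_11=17/18 ∈ [53/59, 1) → index 11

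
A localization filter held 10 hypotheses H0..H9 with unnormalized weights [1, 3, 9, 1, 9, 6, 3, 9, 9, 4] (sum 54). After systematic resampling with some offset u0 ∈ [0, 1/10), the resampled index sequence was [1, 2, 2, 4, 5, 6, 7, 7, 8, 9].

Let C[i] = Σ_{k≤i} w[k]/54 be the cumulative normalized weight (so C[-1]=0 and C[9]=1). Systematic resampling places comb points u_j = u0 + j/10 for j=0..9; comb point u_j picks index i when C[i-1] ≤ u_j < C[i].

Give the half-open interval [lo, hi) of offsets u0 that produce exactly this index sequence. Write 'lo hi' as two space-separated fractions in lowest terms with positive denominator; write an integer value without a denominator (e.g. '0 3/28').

C = [1/54, 2/27, 13/54, 7/27, 23/54, 29/54, 16/27, 41/54, 25/27, 1]
j=0 picked index 1: u0 ∈ [1/54, 2/27)
j=1 picked index 2: u0 ∈ [-7/270, 19/135)
j=2 picked index 2: u0 ∈ [-17/135, 11/270)
j=3 picked index 4: u0 ∈ [-11/270, 17/135)
j=4 picked index 5: u0 ∈ [7/270, 37/270)
j=5 picked index 6: u0 ∈ [1/27, 5/54)
j=6 picked index 7: u0 ∈ [-1/135, 43/270)
j=7 picked index 7: u0 ∈ [-29/270, 8/135)
j=8 picked index 8: u0 ∈ [-11/270, 17/135)
j=9 picked index 9: u0 ∈ [7/270, 1/10)
intersection: [1/27, 11/270)

1/27 11/270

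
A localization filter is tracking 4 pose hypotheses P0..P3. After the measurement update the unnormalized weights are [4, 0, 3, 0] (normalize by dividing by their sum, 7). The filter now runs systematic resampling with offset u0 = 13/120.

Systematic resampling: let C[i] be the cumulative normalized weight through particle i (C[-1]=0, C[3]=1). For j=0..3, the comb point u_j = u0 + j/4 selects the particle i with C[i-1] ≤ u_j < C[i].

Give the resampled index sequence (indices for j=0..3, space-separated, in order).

0 0 2 2

C = [4/7, 4/7, 1, 1]
j=0: u_0=13/120 ∈ [0, 4/7) → index 0
j=1: u_1=43/120 ∈ [0, 4/7) → index 0
j=2: u_2=73/120 ∈ [4/7, 1) → index 2
j=3: u_3=103/120 ∈ [4/7, 1) → index 2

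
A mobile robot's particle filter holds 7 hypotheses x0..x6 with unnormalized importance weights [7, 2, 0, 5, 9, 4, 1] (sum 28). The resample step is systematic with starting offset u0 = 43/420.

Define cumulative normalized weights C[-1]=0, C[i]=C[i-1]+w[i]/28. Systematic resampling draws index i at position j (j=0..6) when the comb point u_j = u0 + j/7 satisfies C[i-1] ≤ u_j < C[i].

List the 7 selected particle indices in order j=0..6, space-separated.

C = [1/4, 9/28, 9/28, 1/2, 23/28, 27/28, 1]
j=0: u_0=43/420 ∈ [0, 1/4) → index 0
j=1: u_1=103/420 ∈ [0, 1/4) → index 0
j=2: u_2=163/420 ∈ [9/28, 1/2) → index 3
j=3: u_3=223/420 ∈ [1/2, 23/28) → index 4
j=4: u_4=283/420 ∈ [1/2, 23/28) → index 4
j=5: u_5=49/60 ∈ [1/2, 23/28) → index 4
j=6: u_6=403/420 ∈ [23/28, 27/28) → index 5

0 0 3 4 4 4 5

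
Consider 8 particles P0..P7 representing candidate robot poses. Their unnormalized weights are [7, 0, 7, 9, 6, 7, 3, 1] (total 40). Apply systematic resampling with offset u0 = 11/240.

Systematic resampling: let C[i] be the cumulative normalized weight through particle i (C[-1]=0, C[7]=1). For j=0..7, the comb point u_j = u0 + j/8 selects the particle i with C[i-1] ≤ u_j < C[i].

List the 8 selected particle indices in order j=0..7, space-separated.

0 0 2 3 3 4 5 6

C = [7/40, 7/40, 7/20, 23/40, 29/40, 9/10, 39/40, 1]
j=0: u_0=11/240 ∈ [0, 7/40) → index 0
j=1: u_1=41/240 ∈ [0, 7/40) → index 0
j=2: u_2=71/240 ∈ [7/40, 7/20) → index 2
j=3: u_3=101/240 ∈ [7/20, 23/40) → index 3
j=4: u_4=131/240 ∈ [7/20, 23/40) → index 3
j=5: u_5=161/240 ∈ [23/40, 29/40) → index 4
j=6: u_6=191/240 ∈ [29/40, 9/10) → index 5
j=7: u_7=221/240 ∈ [9/10, 39/40) → index 6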